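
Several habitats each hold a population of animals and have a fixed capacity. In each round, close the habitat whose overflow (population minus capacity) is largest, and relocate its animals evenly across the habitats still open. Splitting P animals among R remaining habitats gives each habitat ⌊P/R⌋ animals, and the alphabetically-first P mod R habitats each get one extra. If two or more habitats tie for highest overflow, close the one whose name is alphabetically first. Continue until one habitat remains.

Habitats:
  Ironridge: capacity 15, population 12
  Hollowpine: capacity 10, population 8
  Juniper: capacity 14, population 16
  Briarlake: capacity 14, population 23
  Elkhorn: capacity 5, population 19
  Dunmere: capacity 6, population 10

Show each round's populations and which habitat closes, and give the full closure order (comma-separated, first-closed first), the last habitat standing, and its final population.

Round 1: Briarlake=23 Dunmere=10 Elkhorn=19 Hollowpine=8 Ironridge=12 Juniper=16 → close Elkhorn (overflow 14)
  19÷5 = 3 each, +1 to first 4
Round 2: Briarlake=27 Dunmere=14 Hollowpine=12 Ironridge=16 Juniper=19 → close Briarlake (overflow 13)
  27÷4 = 6 each, +1 to first 3
Round 3: Dunmere=21 Hollowpine=19 Ironridge=23 Juniper=25 → close Dunmere (overflow 15)
  21÷3 = 7 each, +1 to first 0
Round 4: Hollowpine=26 Ironridge=30 Juniper=32 → close Juniper (overflow 18)
  32÷2 = 16 each, +1 to first 0
Round 5: Hollowpine=42 Ironridge=46 → close Hollowpine (overflow 32)
  42÷1 = 42 each, +1 to first 0

Closure order: Elkhorn, Briarlake, Dunmere, Juniper, Hollowpine
Last habitat: Ironridge with 88 animals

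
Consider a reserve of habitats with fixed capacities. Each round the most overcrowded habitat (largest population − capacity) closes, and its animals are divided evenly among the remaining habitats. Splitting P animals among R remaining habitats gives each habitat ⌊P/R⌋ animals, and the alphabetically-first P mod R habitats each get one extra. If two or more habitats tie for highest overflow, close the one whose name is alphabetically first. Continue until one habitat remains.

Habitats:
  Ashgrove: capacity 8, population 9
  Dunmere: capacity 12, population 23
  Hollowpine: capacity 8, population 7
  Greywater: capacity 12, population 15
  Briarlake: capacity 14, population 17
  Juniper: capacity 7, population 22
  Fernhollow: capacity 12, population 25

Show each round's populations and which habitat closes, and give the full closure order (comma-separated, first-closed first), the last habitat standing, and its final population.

Round 1: Ashgrove=9 Briarlake=17 Dunmere=23 Fernhollow=25 Greywater=15 Hollowpine=7 Juniper=22 → close Juniper (overflow 15)
  22÷6 = 3 each, +1 to first 4
Round 2: Ashgrove=13 Briarlake=21 Dunmere=27 Fernhollow=29 Greywater=18 Hollowpine=10 → close Fernhollow (overflow 17)
  29÷5 = 5 each, +1 to first 4
Round 3: Ashgrove=19 Briarlake=27 Dunmere=33 Greywater=24 Hollowpine=15 → close Dunmere (overflow 21)
  33÷4 = 8 each, +1 to first 1
Round 4: Ashgrove=28 Briarlake=35 Greywater=32 Hollowpine=23 → close Briarlake (overflow 21)
  35÷3 = 11 each, +1 to first 2
Round 5: Ashgrove=40 Greywater=44 Hollowpine=34 → close Ashgrove (overflow 32)
  40÷2 = 20 each, +1 to first 0
Round 6: Greywater=64 Hollowpine=54 → close Greywater (overflow 52)
  64÷1 = 64 each, +1 to first 0

Closure order: Juniper, Fernhollow, Dunmere, Briarlake, Ashgrove, Greywater
Last habitat: Hollowpine with 118 animals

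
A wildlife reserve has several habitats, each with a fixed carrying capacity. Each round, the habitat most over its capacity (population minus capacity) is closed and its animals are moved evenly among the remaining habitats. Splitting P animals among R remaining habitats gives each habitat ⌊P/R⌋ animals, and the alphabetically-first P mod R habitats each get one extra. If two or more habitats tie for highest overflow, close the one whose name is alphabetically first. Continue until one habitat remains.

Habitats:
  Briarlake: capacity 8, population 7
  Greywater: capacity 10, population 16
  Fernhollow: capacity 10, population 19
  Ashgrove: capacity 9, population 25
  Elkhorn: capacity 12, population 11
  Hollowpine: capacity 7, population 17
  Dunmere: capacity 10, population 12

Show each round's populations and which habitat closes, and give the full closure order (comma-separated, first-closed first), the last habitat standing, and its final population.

Closure order: Ashgrove, Hollowpine, Fernhollow, Greywater, Dunmere, Briarlake
Last habitat: Elkhorn with 107 animals

Round 1: Ashgrove=25 Briarlake=7 Dunmere=12 Elkhorn=11 Fernhollow=19 Greywater=16 Hollowpine=17 → close Ashgrove (overflow 16)
  25÷6 = 4 each, +1 to first 1
Round 2: Briarlake=12 Dunmere=16 Elkhorn=15 Fernhollow=23 Greywater=20 Hollowpine=21 → close Hollowpine (overflow 14)
  21÷5 = 4 each, +1 to first 1
Round 3: Briarlake=17 Dunmere=20 Elkhorn=19 Fernhollow=27 Greywater=24 → close Fernhollow (overflow 17)
  27÷4 = 6 each, +1 to first 3
Round 4: Briarlake=24 Dunmere=27 Elkhorn=26 Greywater=30 → close Greywater (overflow 20)
  30÷3 = 10 each, +1 to first 0
Round 5: Briarlake=34 Dunmere=37 Elkhorn=36 → close Dunmere (overflow 27)
  37÷2 = 18 each, +1 to first 1
Round 6: Briarlake=53 Elkhorn=54 → close Briarlake (overflow 45)
  53÷1 = 53 each, +1 to first 0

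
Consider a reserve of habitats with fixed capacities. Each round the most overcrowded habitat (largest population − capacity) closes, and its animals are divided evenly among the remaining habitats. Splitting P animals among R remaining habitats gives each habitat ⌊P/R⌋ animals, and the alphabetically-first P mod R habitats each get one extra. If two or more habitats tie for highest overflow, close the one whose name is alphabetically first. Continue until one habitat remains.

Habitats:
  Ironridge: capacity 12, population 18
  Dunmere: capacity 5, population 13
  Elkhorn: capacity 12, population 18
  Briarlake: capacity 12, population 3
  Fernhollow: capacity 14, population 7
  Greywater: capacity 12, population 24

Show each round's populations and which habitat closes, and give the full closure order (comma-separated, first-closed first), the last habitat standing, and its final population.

Round 1: Briarlake=3 Dunmere=13 Elkhorn=18 Fernhollow=7 Greywater=24 Ironridge=18 → close Greywater (overflow 12)
  24÷5 = 4 each, +1 to first 4
Round 2: Briarlake=8 Dunmere=18 Elkhorn=23 Fernhollow=12 Ironridge=22 → close Dunmere (overflow 13)
  18÷4 = 4 each, +1 to first 2
Round 3: Briarlake=13 Elkhorn=28 Fernhollow=16 Ironridge=26 → close Elkhorn (overflow 16)
  28÷3 = 9 each, +1 to first 1
Round 4: Briarlake=23 Fernhollow=25 Ironridge=35 → close Ironridge (overflow 23)
  35÷2 = 17 each, +1 to first 1
Round 5: Briarlake=41 Fernhollow=42 → close Briarlake (overflow 29)
  41÷1 = 41 each, +1 to first 0

Closure order: Greywater, Dunmere, Elkhorn, Ironridge, Briarlake
Last habitat: Fernhollow with 83 animals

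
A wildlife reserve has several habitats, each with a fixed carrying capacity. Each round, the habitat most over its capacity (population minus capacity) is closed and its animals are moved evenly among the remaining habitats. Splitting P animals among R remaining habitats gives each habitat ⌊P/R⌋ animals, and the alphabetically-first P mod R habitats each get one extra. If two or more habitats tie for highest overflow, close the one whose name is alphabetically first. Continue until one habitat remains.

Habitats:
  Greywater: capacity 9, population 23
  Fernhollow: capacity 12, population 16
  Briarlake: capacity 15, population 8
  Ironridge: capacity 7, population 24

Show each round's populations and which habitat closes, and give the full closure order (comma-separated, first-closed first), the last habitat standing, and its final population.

Round 1: Briarlake=8 Fernhollow=16 Greywater=23 Ironridge=24 → close Ironridge (overflow 17)
  24÷3 = 8 each, +1 to first 0
Round 2: Briarlake=16 Fernhollow=24 Greywater=31 → close Greywater (overflow 22)
  31÷2 = 15 each, +1 to first 1
Round 3: Briarlake=32 Fernhollow=39 → close Fernhollow (overflow 27)
  39÷1 = 39 each, +1 to first 0

Closure order: Ironridge, Greywater, Fernhollow
Last habitat: Briarlake with 71 animals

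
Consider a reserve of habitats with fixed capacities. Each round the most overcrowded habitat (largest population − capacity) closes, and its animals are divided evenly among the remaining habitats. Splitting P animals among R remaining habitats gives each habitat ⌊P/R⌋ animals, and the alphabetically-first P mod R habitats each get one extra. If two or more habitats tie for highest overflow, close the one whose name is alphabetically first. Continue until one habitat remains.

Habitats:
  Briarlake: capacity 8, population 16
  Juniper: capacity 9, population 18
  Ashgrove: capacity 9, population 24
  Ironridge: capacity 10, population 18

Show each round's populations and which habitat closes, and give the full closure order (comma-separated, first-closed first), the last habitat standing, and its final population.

Round 1: Ashgrove=24 Briarlake=16 Ironridge=18 Juniper=18 → close Ashgrove (overflow 15)
  24÷3 = 8 each, +1 to first 0
Round 2: Briarlake=24 Ironridge=26 Juniper=26 → close Juniper (overflow 17)
  26÷2 = 13 each, +1 to first 0
Round 3: Briarlake=37 Ironridge=39 → close Briarlake (overflow 29)
  37÷1 = 37 each, +1 to first 0

Closure order: Ashgrove, Juniper, Briarlake
Last habitat: Ironridge with 76 animals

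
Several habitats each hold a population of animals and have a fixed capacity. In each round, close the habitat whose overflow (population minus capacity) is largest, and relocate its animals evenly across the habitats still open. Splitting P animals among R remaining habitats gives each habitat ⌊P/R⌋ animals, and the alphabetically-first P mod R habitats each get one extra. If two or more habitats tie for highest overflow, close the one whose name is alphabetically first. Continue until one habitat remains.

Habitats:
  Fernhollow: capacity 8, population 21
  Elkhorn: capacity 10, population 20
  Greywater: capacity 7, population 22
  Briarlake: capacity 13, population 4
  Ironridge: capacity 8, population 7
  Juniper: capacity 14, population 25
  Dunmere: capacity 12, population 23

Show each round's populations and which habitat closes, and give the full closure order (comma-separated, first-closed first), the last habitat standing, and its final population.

Round 1: Briarlake=4 Dunmere=23 Elkhorn=20 Fernhollow=21 Greywater=22 Ironridge=7 Juniper=25 → close Greywater (overflow 15)
  22÷6 = 3 each, +1 to first 4
Round 2: Briarlake=8 Dunmere=27 Elkhorn=24 Fernhollow=25 Ironridge=10 Juniper=28 → close Fernhollow (overflow 17)
  25÷5 = 5 each, +1 to first 0
Round 3: Briarlake=13 Dunmere=32 Elkhorn=29 Ironridge=15 Juniper=33 → close Dunmere (overflow 20)
  32÷4 = 8 each, +1 to first 0
Round 4: Briarlake=21 Elkhorn=37 Ironridge=23 Juniper=41 → close Elkhorn (overflow 27)
  37÷3 = 12 each, +1 to first 1
Round 5: Briarlake=34 Ironridge=35 Juniper=53 → close Juniper (overflow 39)
  53÷2 = 26 each, +1 to first 1
Round 6: Briarlake=61 Ironridge=61 → close Ironridge (overflow 53)
  61÷1 = 61 each, +1 to first 0

Closure order: Greywater, Fernhollow, Dunmere, Elkhorn, Juniper, Ironridge
Last habitat: Briarlake with 122 animals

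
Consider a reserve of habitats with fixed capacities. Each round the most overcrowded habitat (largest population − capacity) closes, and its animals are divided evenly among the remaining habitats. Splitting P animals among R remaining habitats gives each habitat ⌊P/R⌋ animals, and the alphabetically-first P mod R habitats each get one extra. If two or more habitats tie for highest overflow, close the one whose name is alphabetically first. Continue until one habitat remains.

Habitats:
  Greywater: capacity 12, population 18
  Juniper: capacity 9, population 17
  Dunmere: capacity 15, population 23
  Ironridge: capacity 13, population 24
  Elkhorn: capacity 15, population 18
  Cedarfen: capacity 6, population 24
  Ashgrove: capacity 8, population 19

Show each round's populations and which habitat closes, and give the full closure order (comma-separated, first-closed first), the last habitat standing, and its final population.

Round 1: Ashgrove=19 Cedarfen=24 Dunmere=23 Elkhorn=18 Greywater=18 Ironridge=24 Juniper=17 → close Cedarfen (overflow 18)
  24÷6 = 4 each, +1 to first 0
Round 2: Ashgrove=23 Dunmere=27 Elkhorn=22 Greywater=22 Ironridge=28 Juniper=21 → close Ashgrove (overflow 15)
  23÷5 = 4 each, +1 to first 3
Round 3: Dunmere=32 Elkhorn=27 Greywater=27 Ironridge=32 Juniper=25 → close Ironridge (overflow 19)
  32÷4 = 8 each, +1 to first 0
Round 4: Dunmere=40 Elkhorn=35 Greywater=35 Juniper=33 → close Dunmere (overflow 25)
  40÷3 = 13 each, +1 to first 1
Round 5: Elkhorn=49 Greywater=48 Juniper=46 → close Juniper (overflow 37)
  46÷2 = 23 each, +1 to first 0
Round 6: Elkhorn=72 Greywater=71 → close Greywater (overflow 59)
  71÷1 = 71 each, +1 to first 0

Closure order: Cedarfen, Ashgrove, Ironridge, Dunmere, Juniper, Greywater
Last habitat: Elkhorn with 143 animals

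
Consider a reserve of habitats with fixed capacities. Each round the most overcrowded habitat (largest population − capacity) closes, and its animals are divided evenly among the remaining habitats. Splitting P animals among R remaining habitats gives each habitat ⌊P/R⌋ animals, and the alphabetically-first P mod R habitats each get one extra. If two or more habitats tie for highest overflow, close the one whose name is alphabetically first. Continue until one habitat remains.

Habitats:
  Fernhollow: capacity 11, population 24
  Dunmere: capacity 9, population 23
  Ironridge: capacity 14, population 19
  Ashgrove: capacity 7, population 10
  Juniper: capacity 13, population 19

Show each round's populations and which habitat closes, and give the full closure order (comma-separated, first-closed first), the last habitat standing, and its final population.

Round 1: Ashgrove=10 Dunmere=23 Fernhollow=24 Ironridge=19 Juniper=19 → close Dunmere (overflow 14)
  23÷4 = 5 each, +1 to first 3
Round 2: Ashgrove=16 Fernhollow=30 Ironridge=25 Juniper=24 → close Fernhollow (overflow 19)
  30÷3 = 10 each, +1 to first 0
Round 3: Ashgrove=26 Ironridge=35 Juniper=34 → close Ironridge (overflow 21)
  35÷2 = 17 each, +1 to first 1
Round 4: Ashgrove=44 Juniper=51 → close Juniper (overflow 38)
  51÷1 = 51 each, +1 to first 0

Closure order: Dunmere, Fernhollow, Ironridge, Juniper
Last habitat: Ashgrove with 95 animals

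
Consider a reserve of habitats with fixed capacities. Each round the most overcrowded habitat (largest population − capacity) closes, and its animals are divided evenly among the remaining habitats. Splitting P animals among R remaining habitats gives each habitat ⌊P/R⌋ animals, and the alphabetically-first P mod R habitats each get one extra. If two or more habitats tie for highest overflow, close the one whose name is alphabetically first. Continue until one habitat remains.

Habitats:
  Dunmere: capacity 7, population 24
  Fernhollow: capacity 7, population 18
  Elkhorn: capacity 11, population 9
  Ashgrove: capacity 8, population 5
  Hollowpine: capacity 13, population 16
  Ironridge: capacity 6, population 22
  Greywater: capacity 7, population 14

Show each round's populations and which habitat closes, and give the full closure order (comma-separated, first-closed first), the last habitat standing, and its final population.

Round 1: Ashgrove=5 Dunmere=24 Elkhorn=9 Fernhollow=18 Greywater=14 Hollowpine=16 Ironridge=22 → close Dunmere (overflow 17)
  24÷6 = 4 each, +1 to first 0
Round 2: Ashgrove=9 Elkhorn=13 Fernhollow=22 Greywater=18 Hollowpine=20 Ironridge=26 → close Ironridge (overflow 20)
  26÷5 = 5 each, +1 to first 1
Round 3: Ashgrove=15 Elkhorn=18 Fernhollow=27 Greywater=23 Hollowpine=25 → close Fernhollow (overflow 20)
  27÷4 = 6 each, +1 to first 3
Round 4: Ashgrove=22 Elkhorn=25 Greywater=30 Hollowpine=31 → close Greywater (overflow 23)
  30÷3 = 10 each, +1 to first 0
Round 5: Ashgrove=32 Elkhorn=35 Hollowpine=41 → close Hollowpine (overflow 28)
  41÷2 = 20 each, +1 to first 1
Round 6: Ashgrove=53 Elkhorn=55 → close Ashgrove (overflow 45)
  53÷1 = 53 each, +1 to first 0

Closure order: Dunmere, Ironridge, Fernhollow, Greywater, Hollowpine, Ashgrove
Last habitat: Elkhorn with 108 animals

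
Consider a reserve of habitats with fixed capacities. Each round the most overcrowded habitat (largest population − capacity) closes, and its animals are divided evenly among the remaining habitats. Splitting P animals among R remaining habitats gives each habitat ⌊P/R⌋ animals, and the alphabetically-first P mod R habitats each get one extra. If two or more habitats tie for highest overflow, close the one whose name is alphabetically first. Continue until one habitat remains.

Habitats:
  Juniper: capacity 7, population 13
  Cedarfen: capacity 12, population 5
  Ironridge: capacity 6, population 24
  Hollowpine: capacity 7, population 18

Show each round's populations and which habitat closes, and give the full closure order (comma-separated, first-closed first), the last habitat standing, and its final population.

Round 1: Cedarfen=5 Hollowpine=18 Ironridge=24 Juniper=13 → close Ironridge (overflow 18)
  24÷3 = 8 each, +1 to first 0
Round 2: Cedarfen=13 Hollowpine=26 Juniper=21 → close Hollowpine (overflow 19)
  26÷2 = 13 each, +1 to first 0
Round 3: Cedarfen=26 Juniper=34 → close Juniper (overflow 27)
  34÷1 = 34 each, +1 to first 0

Closure order: Ironridge, Hollowpine, Juniper
Last habitat: Cedarfen with 60 animals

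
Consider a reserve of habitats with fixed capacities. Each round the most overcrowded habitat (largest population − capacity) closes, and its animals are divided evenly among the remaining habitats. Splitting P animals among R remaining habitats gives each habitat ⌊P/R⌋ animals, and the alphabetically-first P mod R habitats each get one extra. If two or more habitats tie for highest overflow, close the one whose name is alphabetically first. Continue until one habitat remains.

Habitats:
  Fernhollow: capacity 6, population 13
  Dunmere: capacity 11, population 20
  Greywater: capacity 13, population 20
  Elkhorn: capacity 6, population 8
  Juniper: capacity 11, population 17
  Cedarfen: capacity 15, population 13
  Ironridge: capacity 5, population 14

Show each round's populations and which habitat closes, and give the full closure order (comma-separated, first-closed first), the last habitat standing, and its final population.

Closure order: Dunmere, Ironridge, Fernhollow, Greywater, Juniper, Elkhorn
Last habitat: Cedarfen with 105 animals

Round 1: Cedarfen=13 Dunmere=20 Elkhorn=8 Fernhollow=13 Greywater=20 Ironridge=14 Juniper=17 → close Dunmere (overflow 9)
  20÷6 = 3 each, +1 to first 2
Round 2: Cedarfen=17 Elkhorn=12 Fernhollow=16 Greywater=23 Ironridge=17 Juniper=20 → close Ironridge (overflow 12)
  17÷5 = 3 each, +1 to first 2
Round 3: Cedarfen=21 Elkhorn=16 Fernhollow=19 Greywater=26 Juniper=23 → close Fernhollow (overflow 13)
  19÷4 = 4 each, +1 to first 3
Round 4: Cedarfen=26 Elkhorn=21 Greywater=31 Juniper=27 → close Greywater (overflow 18)
  31÷3 = 10 each, +1 to first 1
Round 5: Cedarfen=37 Elkhorn=31 Juniper=37 → close Juniper (overflow 26)
  37÷2 = 18 each, +1 to first 1
Round 6: Cedarfen=56 Elkhorn=49 → close Elkhorn (overflow 43)
  49÷1 = 49 each, +1 to first 0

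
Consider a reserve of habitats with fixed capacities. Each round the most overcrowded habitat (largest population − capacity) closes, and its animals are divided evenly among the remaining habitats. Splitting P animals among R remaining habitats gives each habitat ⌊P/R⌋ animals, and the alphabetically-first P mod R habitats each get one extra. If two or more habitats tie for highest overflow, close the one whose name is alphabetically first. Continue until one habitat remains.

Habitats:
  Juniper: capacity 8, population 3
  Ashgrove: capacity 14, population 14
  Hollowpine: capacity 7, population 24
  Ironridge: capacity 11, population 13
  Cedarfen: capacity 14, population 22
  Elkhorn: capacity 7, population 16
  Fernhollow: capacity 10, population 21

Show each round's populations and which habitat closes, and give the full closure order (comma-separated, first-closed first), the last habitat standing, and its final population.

Round 1: Ashgrove=14 Cedarfen=22 Elkhorn=16 Fernhollow=21 Hollowpine=24 Ironridge=13 Juniper=3 → close Hollowpine (overflow 17)
  24÷6 = 4 each, +1 to first 0
Round 2: Ashgrove=18 Cedarfen=26 Elkhorn=20 Fernhollow=25 Ironridge=17 Juniper=7 → close Fernhollow (overflow 15)
  25÷5 = 5 each, +1 to first 0
Round 3: Ashgrove=23 Cedarfen=31 Elkhorn=25 Ironridge=22 Juniper=12 → close Elkhorn (overflow 18)
  25÷4 = 6 each, +1 to first 1
Round 4: Ashgrove=30 Cedarfen=37 Ironridge=28 Juniper=18 → close Cedarfen (overflow 23)
  37÷3 = 12 each, +1 to first 1
Round 5: Ashgrove=43 Ironridge=40 Juniper=30 → close Ashgrove (overflow 29)
  43÷2 = 21 each, +1 to first 1
Round 6: Ironridge=62 Juniper=51 → close Ironridge (overflow 51)
  62÷1 = 62 each, +1 to first 0

Closure order: Hollowpine, Fernhollow, Elkhorn, Cedarfen, Ashgrove, Ironridge
Last habitat: Juniper with 113 animals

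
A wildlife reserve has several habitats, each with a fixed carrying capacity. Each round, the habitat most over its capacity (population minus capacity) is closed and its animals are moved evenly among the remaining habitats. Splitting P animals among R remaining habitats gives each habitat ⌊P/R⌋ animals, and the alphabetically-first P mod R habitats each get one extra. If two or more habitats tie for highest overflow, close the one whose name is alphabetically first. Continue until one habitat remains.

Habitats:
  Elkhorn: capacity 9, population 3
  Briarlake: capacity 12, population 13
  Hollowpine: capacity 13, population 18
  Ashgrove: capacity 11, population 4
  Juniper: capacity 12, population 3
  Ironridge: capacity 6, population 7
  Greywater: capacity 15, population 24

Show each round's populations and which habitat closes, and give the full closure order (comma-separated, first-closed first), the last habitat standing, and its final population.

Closure order: Greywater, Hollowpine, Briarlake, Ironridge, Ashgrove, Elkhorn
Last habitat: Juniper with 72 animals

Round 1: Ashgrove=4 Briarlake=13 Elkhorn=3 Greywater=24 Hollowpine=18 Ironridge=7 Juniper=3 → close Greywater (overflow 9)
  24÷6 = 4 each, +1 to first 0
Round 2: Ashgrove=8 Briarlake=17 Elkhorn=7 Hollowpine=22 Ironridge=11 Juniper=7 → close Hollowpine (overflow 9)
  22÷5 = 4 each, +1 to first 2
Round 3: Ashgrove=13 Briarlake=22 Elkhorn=11 Ironridge=15 Juniper=11 → close Briarlake (overflow 10)
  22÷4 = 5 each, +1 to first 2
Round 4: Ashgrove=19 Elkhorn=17 Ironridge=20 Juniper=16 → close Ironridge (overflow 14)
  20÷3 = 6 each, +1 to first 2
Round 5: Ashgrove=26 Elkhorn=24 Juniper=22 → close Ashgrove (overflow 15)
  26÷2 = 13 each, +1 to first 0
Round 6: Elkhorn=37 Juniper=35 → close Elkhorn (overflow 28)
  37÷1 = 37 each, +1 to first 0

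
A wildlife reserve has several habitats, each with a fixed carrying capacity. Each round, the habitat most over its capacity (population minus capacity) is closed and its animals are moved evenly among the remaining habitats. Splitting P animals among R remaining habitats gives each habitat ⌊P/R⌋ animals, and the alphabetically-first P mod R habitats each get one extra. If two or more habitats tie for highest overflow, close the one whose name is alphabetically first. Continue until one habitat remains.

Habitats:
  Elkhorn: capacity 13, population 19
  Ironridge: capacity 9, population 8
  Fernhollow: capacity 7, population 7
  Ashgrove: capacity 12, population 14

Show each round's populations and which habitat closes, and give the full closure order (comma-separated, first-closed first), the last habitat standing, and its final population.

Closure order: Elkhorn, Ashgrove, Fernhollow
Last habitat: Ironridge with 48 animals

Round 1: Ashgrove=14 Elkhorn=19 Fernhollow=7 Ironridge=8 → close Elkhorn (overflow 6)
  19÷3 = 6 each, +1 to first 1
Round 2: Ashgrove=21 Fernhollow=13 Ironridge=14 → close Ashgrove (overflow 9)
  21÷2 = 10 each, +1 to first 1
Round 3: Fernhollow=24 Ironridge=24 → close Fernhollow (overflow 17)
  24÷1 = 24 each, +1 to first 0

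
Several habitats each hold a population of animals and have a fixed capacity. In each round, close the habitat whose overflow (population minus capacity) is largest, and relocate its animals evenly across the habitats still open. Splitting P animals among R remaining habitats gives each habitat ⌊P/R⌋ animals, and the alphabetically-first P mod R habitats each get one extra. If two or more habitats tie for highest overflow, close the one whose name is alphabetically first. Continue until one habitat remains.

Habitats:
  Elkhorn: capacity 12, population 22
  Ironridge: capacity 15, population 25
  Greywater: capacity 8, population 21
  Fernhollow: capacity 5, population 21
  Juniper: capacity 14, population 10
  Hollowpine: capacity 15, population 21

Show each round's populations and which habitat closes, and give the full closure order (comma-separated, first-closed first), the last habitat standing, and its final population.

Closure order: Fernhollow, Greywater, Elkhorn, Ironridge, Hollowpine
Last habitat: Juniper with 120 animals

Round 1: Elkhorn=22 Fernhollow=21 Greywater=21 Hollowpine=21 Ironridge=25 Juniper=10 → close Fernhollow (overflow 16)
  21÷5 = 4 each, +1 to first 1
Round 2: Elkhorn=27 Greywater=25 Hollowpine=25 Ironridge=29 Juniper=14 → close Greywater (overflow 17)
  25÷4 = 6 each, +1 to first 1
Round 3: Elkhorn=34 Hollowpine=31 Ironridge=35 Juniper=20 → close Elkhorn (overflow 22)
  34÷3 = 11 each, +1 to first 1
Round 4: Hollowpine=43 Ironridge=46 Juniper=31 → close Ironridge (overflow 31)
  46÷2 = 23 each, +1 to first 0
Round 5: Hollowpine=66 Juniper=54 → close Hollowpine (overflow 51)
  66÷1 = 66 each, +1 to first 0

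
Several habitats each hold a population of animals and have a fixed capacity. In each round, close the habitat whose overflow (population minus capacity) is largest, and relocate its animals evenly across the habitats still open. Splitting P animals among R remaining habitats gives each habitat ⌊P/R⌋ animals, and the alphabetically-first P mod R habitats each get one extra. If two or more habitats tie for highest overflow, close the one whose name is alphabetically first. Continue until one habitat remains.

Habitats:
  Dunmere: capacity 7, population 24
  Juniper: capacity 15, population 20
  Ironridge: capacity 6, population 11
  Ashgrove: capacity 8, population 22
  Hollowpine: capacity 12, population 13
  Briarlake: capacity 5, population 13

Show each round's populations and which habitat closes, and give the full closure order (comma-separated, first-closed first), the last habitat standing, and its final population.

Closure order: Dunmere, Ashgrove, Briarlake, Ironridge, Hollowpine
Last habitat: Juniper with 103 animals

Round 1: Ashgrove=22 Briarlake=13 Dunmere=24 Hollowpine=13 Ironridge=11 Juniper=20 → close Dunmere (overflow 17)
  24÷5 = 4 each, +1 to first 4
Round 2: Ashgrove=27 Briarlake=18 Hollowpine=18 Ironridge=16 Juniper=24 → close Ashgrove (overflow 19)
  27÷4 = 6 each, +1 to first 3
Round 3: Briarlake=25 Hollowpine=25 Ironridge=23 Juniper=30 → close Briarlake (overflow 20)
  25÷3 = 8 each, +1 to first 1
Round 4: Hollowpine=34 Ironridge=31 Juniper=38 → close Ironridge (overflow 25)
  31÷2 = 15 each, +1 to first 1
Round 5: Hollowpine=50 Juniper=53 → close Hollowpine (overflow 38)
  50÷1 = 50 each, +1 to first 0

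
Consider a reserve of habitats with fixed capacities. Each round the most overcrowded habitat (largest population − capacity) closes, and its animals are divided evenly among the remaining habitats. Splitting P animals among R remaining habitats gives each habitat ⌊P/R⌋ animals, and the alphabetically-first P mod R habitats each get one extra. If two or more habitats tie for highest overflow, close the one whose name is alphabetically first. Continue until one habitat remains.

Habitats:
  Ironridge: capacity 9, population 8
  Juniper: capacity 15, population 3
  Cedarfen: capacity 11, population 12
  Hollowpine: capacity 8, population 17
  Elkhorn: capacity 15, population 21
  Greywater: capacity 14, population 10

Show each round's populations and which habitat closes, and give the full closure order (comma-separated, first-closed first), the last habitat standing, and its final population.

Closure order: Hollowpine, Elkhorn, Cedarfen, Ironridge, Greywater
Last habitat: Juniper with 71 animals

Round 1: Cedarfen=12 Elkhorn=21 Greywater=10 Hollowpine=17 Ironridge=8 Juniper=3 → close Hollowpine (overflow 9)
  17÷5 = 3 each, +1 to first 2
Round 2: Cedarfen=16 Elkhorn=25 Greywater=13 Ironridge=11 Juniper=6 → close Elkhorn (overflow 10)
  25÷4 = 6 each, +1 to first 1
Round 3: Cedarfen=23 Greywater=19 Ironridge=17 Juniper=12 → close Cedarfen (overflow 12)
  23÷3 = 7 each, +1 to first 2
Round 4: Greywater=27 Ironridge=25 Juniper=19 → close Ironridge (overflow 16)
  25÷2 = 12 each, +1 to first 1
Round 5: Greywater=40 Juniper=31 → close Greywater (overflow 26)
  40÷1 = 40 each, +1 to first 0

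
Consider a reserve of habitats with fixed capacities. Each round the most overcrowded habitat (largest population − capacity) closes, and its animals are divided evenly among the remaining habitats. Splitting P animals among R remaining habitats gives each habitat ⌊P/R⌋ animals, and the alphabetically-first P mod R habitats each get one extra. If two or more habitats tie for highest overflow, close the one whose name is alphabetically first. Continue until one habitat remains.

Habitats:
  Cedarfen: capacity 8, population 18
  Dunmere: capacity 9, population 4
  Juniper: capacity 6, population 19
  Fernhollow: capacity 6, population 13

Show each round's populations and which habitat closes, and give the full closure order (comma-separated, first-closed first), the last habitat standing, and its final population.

Round 1: Cedarfen=18 Dunmere=4 Fernhollow=13 Juniper=19 → close Juniper (overflow 13)
  19÷3 = 6 each, +1 to first 1
Round 2: Cedarfen=25 Dunmere=10 Fernhollow=19 → close Cedarfen (overflow 17)
  25÷2 = 12 each, +1 to first 1
Round 3: Dunmere=23 Fernhollow=31 → close Fernhollow (overflow 25)
  31÷1 = 31 each, +1 to first 0

Closure order: Juniper, Cedarfen, Fernhollow
Last habitat: Dunmere with 54 animals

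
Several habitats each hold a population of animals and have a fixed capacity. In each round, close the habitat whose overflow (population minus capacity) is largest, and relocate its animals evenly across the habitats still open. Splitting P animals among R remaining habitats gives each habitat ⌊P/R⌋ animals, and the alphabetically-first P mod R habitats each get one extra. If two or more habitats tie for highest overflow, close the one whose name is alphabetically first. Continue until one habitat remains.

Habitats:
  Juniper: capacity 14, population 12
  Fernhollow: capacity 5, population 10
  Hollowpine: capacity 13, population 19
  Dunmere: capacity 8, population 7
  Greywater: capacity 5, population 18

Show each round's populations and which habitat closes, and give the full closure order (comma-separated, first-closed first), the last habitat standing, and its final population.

Round 1: Dunmere=7 Fernhollow=10 Greywater=18 Hollowpine=19 Juniper=12 → close Greywater (overflow 13)
  18÷4 = 4 each, +1 to first 2
Round 2: Dunmere=12 Fernhollow=15 Hollowpine=23 Juniper=16 → close Fernhollow (overflow 10)
  15÷3 = 5 each, +1 to first 0
Round 3: Dunmere=17 Hollowpine=28 Juniper=21 → close Hollowpine (overflow 15)
  28÷2 = 14 each, +1 to first 0
Round 4: Dunmere=31 Juniper=35 → close Dunmere (overflow 23)
  31÷1 = 31 each, +1 to first 0

Closure order: Greywater, Fernhollow, Hollowpine, Dunmere
Last habitat: Juniper with 66 animals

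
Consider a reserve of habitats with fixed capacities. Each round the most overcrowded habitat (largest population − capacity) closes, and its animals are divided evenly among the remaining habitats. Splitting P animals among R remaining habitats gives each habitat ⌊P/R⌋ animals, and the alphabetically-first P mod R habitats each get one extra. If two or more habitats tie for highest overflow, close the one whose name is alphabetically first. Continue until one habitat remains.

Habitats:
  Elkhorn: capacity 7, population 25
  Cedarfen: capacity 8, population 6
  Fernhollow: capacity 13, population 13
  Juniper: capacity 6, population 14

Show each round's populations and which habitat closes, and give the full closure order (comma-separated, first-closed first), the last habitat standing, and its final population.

Round 1: Cedarfen=6 Elkhorn=25 Fernhollow=13 Juniper=14 → close Elkhorn (overflow 18)
  25÷3 = 8 each, +1 to first 1
Round 2: Cedarfen=15 Fernhollow=21 Juniper=22 → close Juniper (overflow 16)
  22÷2 = 11 each, +1 to first 0
Round 3: Cedarfen=26 Fernhollow=32 → close Fernhollow (overflow 19)
  32÷1 = 32 each, +1 to first 0

Closure order: Elkhorn, Juniper, Fernhollow
Last habitat: Cedarfen with 58 animals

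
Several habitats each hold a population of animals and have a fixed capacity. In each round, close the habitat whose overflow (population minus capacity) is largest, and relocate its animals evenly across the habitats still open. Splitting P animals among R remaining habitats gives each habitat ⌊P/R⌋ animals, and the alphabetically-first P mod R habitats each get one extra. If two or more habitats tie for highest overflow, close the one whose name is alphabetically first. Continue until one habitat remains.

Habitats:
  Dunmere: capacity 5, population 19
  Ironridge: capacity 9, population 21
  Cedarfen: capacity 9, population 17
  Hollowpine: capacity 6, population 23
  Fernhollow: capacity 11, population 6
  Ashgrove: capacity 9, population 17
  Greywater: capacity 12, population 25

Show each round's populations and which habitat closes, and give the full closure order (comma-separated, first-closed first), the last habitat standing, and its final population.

Round 1: Ashgrove=17 Cedarfen=17 Dunmere=19 Fernhollow=6 Greywater=25 Hollowpine=23 Ironridge=21 → close Hollowpine (overflow 17)
  23÷6 = 3 each, +1 to first 5
Round 2: Ashgrove=21 Cedarfen=21 Dunmere=23 Fernhollow=10 Greywater=29 Ironridge=24 → close Dunmere (overflow 18)
  23÷5 = 4 each, +1 to first 3
Round 3: Ashgrove=26 Cedarfen=26 Fernhollow=15 Greywater=33 Ironridge=28 → close Greywater (overflow 21)
  33÷4 = 8 each, +1 to first 1
Round 4: Ashgrove=35 Cedarfen=34 Fernhollow=23 Ironridge=36 → close Ironridge (overflow 27)
  36÷3 = 12 each, +1 to first 0
Round 5: Ashgrove=47 Cedarfen=46 Fernhollow=35 → close Ashgrove (overflow 38)
  47÷2 = 23 each, +1 to first 1
Round 6: Cedarfen=70 Fernhollow=58 → close Cedarfen (overflow 61)
  70÷1 = 70 each, +1 to first 0

Closure order: Hollowpine, Dunmere, Greywater, Ironridge, Ashgrove, Cedarfen
Last habitat: Fernhollow with 128 animals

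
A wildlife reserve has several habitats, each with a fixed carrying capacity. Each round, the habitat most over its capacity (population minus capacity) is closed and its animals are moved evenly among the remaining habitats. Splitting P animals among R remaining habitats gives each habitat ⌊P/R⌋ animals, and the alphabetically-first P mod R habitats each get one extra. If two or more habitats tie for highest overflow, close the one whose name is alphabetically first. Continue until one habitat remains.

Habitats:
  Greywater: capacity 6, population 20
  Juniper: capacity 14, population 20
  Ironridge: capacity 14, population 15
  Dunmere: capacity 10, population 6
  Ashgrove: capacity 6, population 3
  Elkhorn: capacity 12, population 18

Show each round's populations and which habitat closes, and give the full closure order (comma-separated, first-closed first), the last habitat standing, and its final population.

Closure order: Greywater, Elkhorn, Juniper, Ironridge, Ashgrove
Last habitat: Dunmere with 82 animals

Round 1: Ashgrove=3 Dunmere=6 Elkhorn=18 Greywater=20 Ironridge=15 Juniper=20 → close Greywater (overflow 14)
  20÷5 = 4 each, +1 to first 0
Round 2: Ashgrove=7 Dunmere=10 Elkhorn=22 Ironridge=19 Juniper=24 → close Elkhorn (overflow 10)
  22÷4 = 5 each, +1 to first 2
Round 3: Ashgrove=13 Dunmere=16 Ironridge=24 Juniper=29 → close Juniper (overflow 15)
  29÷3 = 9 each, +1 to first 2
Round 4: Ashgrove=23 Dunmere=26 Ironridge=33 → close Ironridge (overflow 19)
  33÷2 = 16 each, +1 to first 1
Round 5: Ashgrove=40 Dunmere=42 → close Ashgrove (overflow 34)
  40÷1 = 40 each, +1 to first 0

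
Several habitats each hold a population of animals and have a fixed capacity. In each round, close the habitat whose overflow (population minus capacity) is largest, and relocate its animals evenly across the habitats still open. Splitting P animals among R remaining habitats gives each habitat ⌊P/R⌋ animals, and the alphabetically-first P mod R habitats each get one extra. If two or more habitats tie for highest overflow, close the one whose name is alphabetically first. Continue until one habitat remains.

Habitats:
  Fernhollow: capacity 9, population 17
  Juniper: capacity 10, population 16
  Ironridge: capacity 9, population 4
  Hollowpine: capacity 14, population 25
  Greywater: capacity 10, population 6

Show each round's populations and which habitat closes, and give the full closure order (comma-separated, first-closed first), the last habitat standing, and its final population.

Round 1: Fernhollow=17 Greywater=6 Hollowpine=25 Ironridge=4 Juniper=16 → close Hollowpine (overflow 11)
  25÷4 = 6 each, +1 to first 1
Round 2: Fernhollow=24 Greywater=12 Ironridge=10 Juniper=22 → close Fernhollow (overflow 15)
  24÷3 = 8 each, +1 to first 0
Round 3: Greywater=20 Ironridge=18 Juniper=30 → close Juniper (overflow 20)
  30÷2 = 15 each, +1 to first 0
Round 4: Greywater=35 Ironridge=33 → close Greywater (overflow 25)
  35÷1 = 35 each, +1 to first 0

Closure order: Hollowpine, Fernhollow, Juniper, Greywater
Last habitat: Ironridge with 68 animals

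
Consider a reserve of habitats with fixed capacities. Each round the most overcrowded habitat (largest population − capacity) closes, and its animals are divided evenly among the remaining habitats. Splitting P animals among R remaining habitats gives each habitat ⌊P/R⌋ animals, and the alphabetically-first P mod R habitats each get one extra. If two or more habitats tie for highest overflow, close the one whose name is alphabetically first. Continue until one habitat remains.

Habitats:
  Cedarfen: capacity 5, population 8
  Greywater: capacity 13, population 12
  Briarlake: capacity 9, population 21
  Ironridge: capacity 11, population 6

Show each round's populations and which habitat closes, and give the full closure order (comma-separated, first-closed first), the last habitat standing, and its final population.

Closure order: Briarlake, Cedarfen, Greywater
Last habitat: Ironridge with 47 animals

Round 1: Briarlake=21 Cedarfen=8 Greywater=12 Ironridge=6 → close Briarlake (overflow 12)
  21÷3 = 7 each, +1 to first 0
Round 2: Cedarfen=15 Greywater=19 Ironridge=13 → close Cedarfen (overflow 10)
  15÷2 = 7 each, +1 to first 1
Round 3: Greywater=27 Ironridge=20 → close Greywater (overflow 14)
  27÷1 = 27 each, +1 to first 0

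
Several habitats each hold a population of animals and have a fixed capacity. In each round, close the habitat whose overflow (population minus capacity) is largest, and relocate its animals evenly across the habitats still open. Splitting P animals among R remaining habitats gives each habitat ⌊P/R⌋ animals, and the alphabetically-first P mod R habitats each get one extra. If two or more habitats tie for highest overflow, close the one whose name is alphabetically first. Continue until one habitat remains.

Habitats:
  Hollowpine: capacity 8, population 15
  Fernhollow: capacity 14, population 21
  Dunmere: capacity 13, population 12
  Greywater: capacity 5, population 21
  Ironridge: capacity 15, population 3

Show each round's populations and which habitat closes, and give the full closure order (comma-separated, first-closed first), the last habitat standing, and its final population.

Closure order: Greywater, Fernhollow, Hollowpine, Dunmere
Last habitat: Ironridge with 72 animals

Round 1: Dunmere=12 Fernhollow=21 Greywater=21 Hollowpine=15 Ironridge=3 → close Greywater (overflow 16)
  21÷4 = 5 each, +1 to first 1
Round 2: Dunmere=18 Fernhollow=26 Hollowpine=20 Ironridge=8 → close Fernhollow (overflow 12)
  26÷3 = 8 each, +1 to first 2
Round 3: Dunmere=27 Hollowpine=29 Ironridge=16 → close Hollowpine (overflow 21)
  29÷2 = 14 each, +1 to first 1
Round 4: Dunmere=42 Ironridge=30 → close Dunmere (overflow 29)
  42÷1 = 42 each, +1 to first 0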